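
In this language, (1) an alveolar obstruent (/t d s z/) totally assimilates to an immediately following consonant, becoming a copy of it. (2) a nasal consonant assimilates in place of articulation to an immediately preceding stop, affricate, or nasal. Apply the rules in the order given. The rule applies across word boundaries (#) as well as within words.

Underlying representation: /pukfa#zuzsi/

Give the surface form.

[pukfa#zussi]

Rule 1: /z/ before /s/ → [s] (total assimilation)
After rule 1: pukfa#zussi
Rule 2: no segment meets the rule's conditions; no change.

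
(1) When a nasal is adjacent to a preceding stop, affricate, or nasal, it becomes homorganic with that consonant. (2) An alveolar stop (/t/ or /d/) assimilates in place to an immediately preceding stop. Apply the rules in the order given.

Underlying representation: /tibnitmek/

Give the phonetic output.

Rule 1: /n/ after /b/ (labial) → [m]
Rule 1: /m/ after /t/ (alveolar) → [n]
After rule 1: tibmitnek
Rule 2: no segment meets the rule's conditions; no change.

[tibmitnek]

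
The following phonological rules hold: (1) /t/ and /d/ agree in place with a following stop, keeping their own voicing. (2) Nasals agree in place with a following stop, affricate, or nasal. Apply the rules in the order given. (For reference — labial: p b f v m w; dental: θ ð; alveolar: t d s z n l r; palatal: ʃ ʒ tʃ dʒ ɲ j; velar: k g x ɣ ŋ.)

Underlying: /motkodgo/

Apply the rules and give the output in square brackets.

[mokkoggo]

Rule 1: /t/ before /k/ (velar) → [k]
Rule 1: /d/ before /g/ (velar) → [g]
After rule 1: mokkoggo
Rule 2: no segment meets the rule's conditions; no change.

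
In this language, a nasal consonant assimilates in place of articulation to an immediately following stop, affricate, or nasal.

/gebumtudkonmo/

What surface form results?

[gebuntudkommo]

/m/ before /t/ (alveolar) → [n]
/n/ before /m/ (labial) → [m]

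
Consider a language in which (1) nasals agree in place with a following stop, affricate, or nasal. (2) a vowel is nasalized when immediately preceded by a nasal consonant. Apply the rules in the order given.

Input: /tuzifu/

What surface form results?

Rule 1: no segment meets the rule's conditions; no change.
After rule 1: tuzifu
Rule 2: no segment meets the rule's conditions; no change.

[tuzifu]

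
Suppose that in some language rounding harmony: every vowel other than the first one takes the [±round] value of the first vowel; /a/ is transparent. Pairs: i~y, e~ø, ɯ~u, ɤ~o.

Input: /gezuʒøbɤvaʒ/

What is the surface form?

[gezɯʒebɤvaʒ]

/u/ harmonizes with /e/ ([-round]) → [ɯ]
/ø/ harmonizes with /e/ ([-round]) → [e]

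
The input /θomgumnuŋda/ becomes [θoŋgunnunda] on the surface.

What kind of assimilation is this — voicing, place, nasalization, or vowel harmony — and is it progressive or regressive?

place assimilation, regressive

/m/→[ŋ] /m/→[n] /ŋ/→[n].
Each target copies a feature from the following segment, so the direction is regressive.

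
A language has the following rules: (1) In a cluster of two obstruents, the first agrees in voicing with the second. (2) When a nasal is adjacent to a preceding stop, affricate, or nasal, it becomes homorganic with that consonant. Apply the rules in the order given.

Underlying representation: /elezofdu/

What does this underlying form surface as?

[elezovdu]

Rule 1: /f/ before /d/ (voiced) → [v]
After rule 1: elezovdu
Rule 2: no segment meets the rule's conditions; no change.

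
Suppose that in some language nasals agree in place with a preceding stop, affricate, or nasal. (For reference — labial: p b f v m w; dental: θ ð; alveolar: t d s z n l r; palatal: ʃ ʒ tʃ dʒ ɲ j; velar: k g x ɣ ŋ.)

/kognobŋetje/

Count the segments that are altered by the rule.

2

/n/ after /g/ (velar) → [ŋ]
/ŋ/ after /b/ (labial) → [m]
2 segments change.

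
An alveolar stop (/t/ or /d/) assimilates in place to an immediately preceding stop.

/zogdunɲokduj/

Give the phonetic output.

/d/ after /g/ (velar) → [g]
/d/ after /k/ (velar) → [g]

[zoggunɲokguj]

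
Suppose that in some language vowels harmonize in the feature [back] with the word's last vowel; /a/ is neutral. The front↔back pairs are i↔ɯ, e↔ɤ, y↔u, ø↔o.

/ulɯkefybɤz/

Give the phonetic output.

/e/ harmonizes with /ɤ/ ([+back]) → [ɤ]
/y/ harmonizes with /ɤ/ ([+back]) → [u]

[ulɯkɤfubɤz]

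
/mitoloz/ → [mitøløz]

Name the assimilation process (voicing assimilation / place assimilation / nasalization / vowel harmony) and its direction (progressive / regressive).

/o/→[ø] /o/→[ø].
Vowels agree with the first vowel, so the harmony is progressive.

vowel harmony, progressive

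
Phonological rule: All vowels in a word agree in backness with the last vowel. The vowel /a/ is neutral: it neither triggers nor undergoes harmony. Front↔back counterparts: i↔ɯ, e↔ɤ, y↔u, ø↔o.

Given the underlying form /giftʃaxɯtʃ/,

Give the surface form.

[gɯftʃaxɯtʃ]

/i/ harmonizes with /ɯ/ ([+back]) → [ɯ]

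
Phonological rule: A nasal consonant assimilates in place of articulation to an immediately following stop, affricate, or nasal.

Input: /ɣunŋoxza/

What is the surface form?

[ɣuŋŋoxza]

/n/ before /ŋ/ (velar) → [ŋ]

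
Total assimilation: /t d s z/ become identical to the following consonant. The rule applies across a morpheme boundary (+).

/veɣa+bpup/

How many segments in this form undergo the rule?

No segment meets the rule's conditions.

0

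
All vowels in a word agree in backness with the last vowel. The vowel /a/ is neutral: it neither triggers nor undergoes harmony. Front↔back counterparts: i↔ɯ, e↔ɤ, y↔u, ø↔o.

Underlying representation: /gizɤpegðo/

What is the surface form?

[gɯzɤpɤgðo]

/i/ harmonizes with /o/ ([+back]) → [ɯ]
/e/ harmonizes with /o/ ([+back]) → [ɤ]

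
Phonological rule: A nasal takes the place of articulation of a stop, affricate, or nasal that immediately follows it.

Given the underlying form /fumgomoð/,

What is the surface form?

[fuŋgomoð]

/m/ before /g/ (velar) → [ŋ]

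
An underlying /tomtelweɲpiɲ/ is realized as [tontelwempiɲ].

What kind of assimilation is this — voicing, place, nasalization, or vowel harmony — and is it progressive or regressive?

place assimilation, regressive

/m/→[n] /ɲ/→[m].
Each target copies a feature from the following segment, so the direction is regressive.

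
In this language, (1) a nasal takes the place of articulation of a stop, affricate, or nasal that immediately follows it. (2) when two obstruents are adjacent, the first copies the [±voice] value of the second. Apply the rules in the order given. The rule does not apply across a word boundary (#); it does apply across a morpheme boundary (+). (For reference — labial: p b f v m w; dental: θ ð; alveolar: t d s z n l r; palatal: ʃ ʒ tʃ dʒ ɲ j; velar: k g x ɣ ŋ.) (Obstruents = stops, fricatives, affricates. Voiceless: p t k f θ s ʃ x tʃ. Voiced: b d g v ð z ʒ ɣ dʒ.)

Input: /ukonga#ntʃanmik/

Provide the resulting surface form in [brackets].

Rule 1: /n/ before /g/ (velar) → [ŋ]
Rule 1: /n/ before /tʃ/ (palatal) → [ɲ]
Rule 1: /n/ before /m/ (labial) → [m]
After rule 1: ukoŋga#ɲtʃammik
Rule 2: no segment meets the rule's conditions; no change.

[ukoŋga#ɲtʃammik]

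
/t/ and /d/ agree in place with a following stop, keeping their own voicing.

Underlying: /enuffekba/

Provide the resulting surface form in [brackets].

no segment meets the rule's conditions; no change.

[enuffekba]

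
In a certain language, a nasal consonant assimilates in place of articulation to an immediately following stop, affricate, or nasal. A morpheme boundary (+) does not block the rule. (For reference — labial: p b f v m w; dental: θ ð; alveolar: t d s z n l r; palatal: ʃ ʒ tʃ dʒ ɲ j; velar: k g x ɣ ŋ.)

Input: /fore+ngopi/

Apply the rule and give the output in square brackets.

[fore+ŋgopi]

/n/ before /g/ (velar) → [ŋ]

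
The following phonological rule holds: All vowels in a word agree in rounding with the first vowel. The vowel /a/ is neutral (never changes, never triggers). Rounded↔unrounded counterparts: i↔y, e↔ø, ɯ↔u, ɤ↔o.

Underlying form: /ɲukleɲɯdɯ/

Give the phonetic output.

[ɲukløɲudu]

/e/ harmonizes with /u/ ([+round]) → [ø]
/ɯ/ harmonizes with /u/ ([+round]) → [u]
/ɯ/ harmonizes with /u/ ([+round]) → [u]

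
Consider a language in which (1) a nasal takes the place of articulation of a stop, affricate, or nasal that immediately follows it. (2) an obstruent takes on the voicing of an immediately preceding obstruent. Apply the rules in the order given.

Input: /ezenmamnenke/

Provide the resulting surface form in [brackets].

Rule 1: /n/ before /m/ (labial) → [m]
Rule 1: /m/ before /n/ (alveolar) → [n]
Rule 1: /n/ before /k/ (velar) → [ŋ]
After rule 1: ezemmanneŋke
Rule 2: no segment meets the rule's conditions; no change.

[ezemmanneŋke]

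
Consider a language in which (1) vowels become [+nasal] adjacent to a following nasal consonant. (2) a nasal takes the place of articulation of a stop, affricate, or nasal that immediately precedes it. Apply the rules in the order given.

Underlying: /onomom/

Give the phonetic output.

[õnõmõm]

Rule 1: /o/ before nasal /n/ → [õ]
Rule 1: /o/ before nasal /m/ → [õ]
Rule 1: /o/ before nasal /m/ → [õ]
After rule 1: õnõmõm
Rule 2: no segment meets the rule's conditions; no change.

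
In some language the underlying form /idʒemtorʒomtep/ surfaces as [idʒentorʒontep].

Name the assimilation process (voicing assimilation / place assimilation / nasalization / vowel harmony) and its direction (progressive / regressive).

/m/→[n] /m/→[n].
Each target copies a feature from the following segment, so the direction is regressive.

place assimilation, regressive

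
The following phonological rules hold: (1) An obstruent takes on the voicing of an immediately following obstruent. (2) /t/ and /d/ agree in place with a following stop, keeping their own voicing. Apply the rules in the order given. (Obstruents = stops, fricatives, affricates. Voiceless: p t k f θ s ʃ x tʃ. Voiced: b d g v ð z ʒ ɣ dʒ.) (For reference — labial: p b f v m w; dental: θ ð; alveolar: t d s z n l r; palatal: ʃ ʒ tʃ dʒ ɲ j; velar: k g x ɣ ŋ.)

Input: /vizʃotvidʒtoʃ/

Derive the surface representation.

[visʃodvitʃtoʃ]

Rule 1: /z/ before /ʃ/ (voiceless) → [s]
Rule 1: /t/ before /v/ (voiced) → [d]
Rule 1: /dʒ/ before /t/ (voiceless) → [tʃ]
After rule 1: visʃodvitʃtoʃ
Rule 2: no segment meets the rule's conditions; no change.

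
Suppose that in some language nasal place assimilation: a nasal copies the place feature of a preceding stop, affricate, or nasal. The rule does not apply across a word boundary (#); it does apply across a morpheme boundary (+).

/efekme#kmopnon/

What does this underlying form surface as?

[efekŋe#kŋopmon]

/m/ after /k/ (velar) → [ŋ]
/m/ after /k/ (velar) → [ŋ]
/n/ after /p/ (labial) → [m]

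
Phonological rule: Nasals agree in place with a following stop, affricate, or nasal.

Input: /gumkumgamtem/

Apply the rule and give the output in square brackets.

[guŋkuŋgantem]

/m/ before /k/ (velar) → [ŋ]
/m/ before /g/ (velar) → [ŋ]
/m/ before /t/ (alveolar) → [n]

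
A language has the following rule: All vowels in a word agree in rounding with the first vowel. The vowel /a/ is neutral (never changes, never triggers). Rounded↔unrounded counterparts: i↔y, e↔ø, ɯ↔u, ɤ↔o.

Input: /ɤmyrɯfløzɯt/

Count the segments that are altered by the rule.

/y/ harmonizes with /ɤ/ ([-round]) → [i]
/ø/ harmonizes with /ɤ/ ([-round]) → [e]
2 segments change.

2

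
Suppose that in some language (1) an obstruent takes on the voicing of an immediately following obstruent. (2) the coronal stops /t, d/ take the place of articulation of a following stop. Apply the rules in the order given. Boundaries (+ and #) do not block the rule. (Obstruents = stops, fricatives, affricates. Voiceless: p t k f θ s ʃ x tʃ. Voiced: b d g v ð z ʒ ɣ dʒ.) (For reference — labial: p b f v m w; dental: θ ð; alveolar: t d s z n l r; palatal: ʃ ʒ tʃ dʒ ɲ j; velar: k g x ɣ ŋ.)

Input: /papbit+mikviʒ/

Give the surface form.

[pabbit+migviʒ]

Rule 1: /p/ before /b/ (voiced) → [b]
Rule 1: /k/ before /v/ (voiced) → [g]
After rule 1: pabbit+migviʒ
Rule 2: no segment meets the rule's conditions; no change.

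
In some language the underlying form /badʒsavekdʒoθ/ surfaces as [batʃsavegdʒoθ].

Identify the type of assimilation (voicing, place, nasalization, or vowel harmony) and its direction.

/dʒ/→[tʃ] /k/→[g].
Each target copies a feature from the following segment, so the direction is regressive.

voicing assimilation, regressive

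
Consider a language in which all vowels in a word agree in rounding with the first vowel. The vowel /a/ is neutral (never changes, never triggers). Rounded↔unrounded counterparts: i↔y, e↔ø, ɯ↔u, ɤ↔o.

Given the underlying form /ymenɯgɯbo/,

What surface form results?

[ymønugubo]

/e/ harmonizes with /y/ ([+round]) → [ø]
/ɯ/ harmonizes with /y/ ([+round]) → [u]
/ɯ/ harmonizes with /y/ ([+round]) → [u]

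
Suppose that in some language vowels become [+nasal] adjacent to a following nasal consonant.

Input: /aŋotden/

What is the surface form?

/a/ before nasal /ŋ/ → [ã]
/e/ before nasal /n/ → [ẽ]

[ãŋotdẽn]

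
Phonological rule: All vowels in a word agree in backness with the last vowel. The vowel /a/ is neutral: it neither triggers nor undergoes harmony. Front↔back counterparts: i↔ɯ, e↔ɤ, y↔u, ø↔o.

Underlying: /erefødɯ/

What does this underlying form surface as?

/e/ harmonizes with /ɯ/ ([+back]) → [ɤ]
/e/ harmonizes with /ɯ/ ([+back]) → [ɤ]
/ø/ harmonizes with /ɯ/ ([+back]) → [o]

[ɤrɤfodɯ]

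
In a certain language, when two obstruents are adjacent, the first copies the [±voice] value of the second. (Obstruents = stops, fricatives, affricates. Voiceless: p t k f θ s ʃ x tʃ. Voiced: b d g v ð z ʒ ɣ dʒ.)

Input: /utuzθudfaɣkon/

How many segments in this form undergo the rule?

3

/z/ before /θ/ (voiceless) → [s]
/d/ before /f/ (voiceless) → [t]
/ɣ/ before /k/ (voiceless) → [x]
3 segments change.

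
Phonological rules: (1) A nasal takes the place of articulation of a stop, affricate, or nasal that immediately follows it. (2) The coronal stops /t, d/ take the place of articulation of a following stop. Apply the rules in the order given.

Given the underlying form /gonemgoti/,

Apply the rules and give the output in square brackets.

Rule 1: /m/ before /g/ (velar) → [ŋ]
After rule 1: goneŋgoti
Rule 2: no segment meets the rule's conditions; no change.

[goneŋgoti]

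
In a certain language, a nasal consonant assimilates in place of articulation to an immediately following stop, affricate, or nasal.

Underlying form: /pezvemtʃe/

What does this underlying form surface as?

/m/ before /tʃ/ (palatal) → [ɲ]

[pezveɲtʃe]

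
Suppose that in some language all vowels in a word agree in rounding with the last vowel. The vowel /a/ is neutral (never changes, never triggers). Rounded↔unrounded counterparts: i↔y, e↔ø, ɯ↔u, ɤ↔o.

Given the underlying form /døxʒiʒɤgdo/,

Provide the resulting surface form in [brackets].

/i/ harmonizes with /o/ ([+round]) → [y]
/ɤ/ harmonizes with /o/ ([+round]) → [o]

[døxʒyʒogdo]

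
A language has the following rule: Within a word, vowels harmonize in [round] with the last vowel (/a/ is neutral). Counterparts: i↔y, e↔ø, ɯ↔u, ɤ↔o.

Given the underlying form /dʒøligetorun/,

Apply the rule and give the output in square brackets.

/i/ harmonizes with /u/ ([+round]) → [y]
/e/ harmonizes with /u/ ([+round]) → [ø]

[dʒølygøtorun]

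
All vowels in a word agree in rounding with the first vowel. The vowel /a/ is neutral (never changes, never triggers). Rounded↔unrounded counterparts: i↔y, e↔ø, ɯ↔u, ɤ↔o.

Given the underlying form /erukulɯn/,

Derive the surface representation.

/u/ harmonizes with /e/ ([-round]) → [ɯ]
/u/ harmonizes with /e/ ([-round]) → [ɯ]

[erɯkɯlɯn]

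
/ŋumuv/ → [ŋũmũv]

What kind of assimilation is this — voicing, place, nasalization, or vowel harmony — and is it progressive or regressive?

/u/→[ũ] /u/→[ũ].
Each target copies a feature from the preceding segment, so the direction is progressive.

nasalization, progressive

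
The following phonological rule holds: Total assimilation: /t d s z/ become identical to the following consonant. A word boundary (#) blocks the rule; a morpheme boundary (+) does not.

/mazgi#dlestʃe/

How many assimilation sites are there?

3

/z/ before /g/ → [g] (total assimilation)
/d/ before /l/ → [l] (total assimilation)
/s/ before /tʃ/ → [tʃ] (total assimilation)
3 segments change.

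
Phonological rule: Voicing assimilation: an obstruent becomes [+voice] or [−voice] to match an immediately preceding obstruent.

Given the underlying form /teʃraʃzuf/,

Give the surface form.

/z/ after /ʃ/ (voiceless) → [s]

[teʃraʃsuf]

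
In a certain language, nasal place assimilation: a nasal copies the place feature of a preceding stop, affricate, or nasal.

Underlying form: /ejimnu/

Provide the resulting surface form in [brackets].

[ejimmu]

/n/ after /m/ (labial) → [m]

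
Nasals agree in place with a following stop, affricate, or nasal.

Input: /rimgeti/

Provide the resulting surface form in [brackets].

[riŋgeti]

/m/ before /g/ (velar) → [ŋ]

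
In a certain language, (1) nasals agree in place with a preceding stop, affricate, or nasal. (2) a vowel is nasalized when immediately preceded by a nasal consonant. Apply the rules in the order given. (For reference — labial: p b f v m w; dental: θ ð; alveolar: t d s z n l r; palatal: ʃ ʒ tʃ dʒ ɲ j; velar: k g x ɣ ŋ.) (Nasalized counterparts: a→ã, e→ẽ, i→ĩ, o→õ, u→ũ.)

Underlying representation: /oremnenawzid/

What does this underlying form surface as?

Rule 1: /n/ after /m/ (labial) → [m]
After rule 1: oremmenawzid
Rule 2: /e/ after nasal /m/ → [ẽ]
Rule 2: /a/ after nasal /n/ → [ã]

[oremmẽnãwzid]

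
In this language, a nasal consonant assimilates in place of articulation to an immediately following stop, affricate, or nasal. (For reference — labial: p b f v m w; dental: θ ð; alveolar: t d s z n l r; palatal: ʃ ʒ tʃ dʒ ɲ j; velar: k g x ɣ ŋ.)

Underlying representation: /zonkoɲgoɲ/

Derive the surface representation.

/n/ before /k/ (velar) → [ŋ]
/ɲ/ before /g/ (velar) → [ŋ]

[zoŋkoŋgoɲ]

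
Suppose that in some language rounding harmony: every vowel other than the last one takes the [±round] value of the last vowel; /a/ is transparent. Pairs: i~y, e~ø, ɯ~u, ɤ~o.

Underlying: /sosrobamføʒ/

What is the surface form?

no segment meets the rule's conditions; no change.

[sosrobamføʒ]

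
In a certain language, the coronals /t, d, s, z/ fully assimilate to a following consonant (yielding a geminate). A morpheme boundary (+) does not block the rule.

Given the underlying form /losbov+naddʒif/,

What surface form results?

/s/ before /b/ → [b] (total assimilation)
/d/ before /dʒ/ → [dʒ] (total assimilation)

[lobbov+nadʒdʒif]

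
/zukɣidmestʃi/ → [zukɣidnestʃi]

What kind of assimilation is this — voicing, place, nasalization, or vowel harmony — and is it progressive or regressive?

/m/→[n].
Each target copies a feature from the preceding segment, so the direction is progressive.

place assimilation, progressive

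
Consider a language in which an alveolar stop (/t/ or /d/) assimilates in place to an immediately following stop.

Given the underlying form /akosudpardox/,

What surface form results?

[akosubpardox]

/d/ before /p/ (labial) → [b]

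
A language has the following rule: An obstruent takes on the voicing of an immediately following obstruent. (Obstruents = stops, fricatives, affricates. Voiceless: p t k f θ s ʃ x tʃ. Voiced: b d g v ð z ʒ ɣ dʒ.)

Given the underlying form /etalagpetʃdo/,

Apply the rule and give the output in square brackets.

/g/ before /p/ (voiceless) → [k]
/tʃ/ before /d/ (voiced) → [dʒ]

[etalakpedʒdo]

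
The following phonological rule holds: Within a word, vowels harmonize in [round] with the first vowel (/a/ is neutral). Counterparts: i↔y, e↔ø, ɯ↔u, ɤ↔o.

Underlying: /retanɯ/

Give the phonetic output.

no segment meets the rule's conditions; no change.

[retanɯ]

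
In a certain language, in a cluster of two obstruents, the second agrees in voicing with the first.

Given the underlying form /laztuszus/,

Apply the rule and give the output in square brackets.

[lazdussus]

/t/ after /z/ (voiced) → [d]
/z/ after /s/ (voiceless) → [s]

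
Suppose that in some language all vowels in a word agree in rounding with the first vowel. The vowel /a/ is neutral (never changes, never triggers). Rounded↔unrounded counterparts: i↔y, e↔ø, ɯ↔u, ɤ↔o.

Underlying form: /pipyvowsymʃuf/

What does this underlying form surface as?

[pipivɤwsimʃɯf]

/y/ harmonizes with /i/ ([-round]) → [i]
/o/ harmonizes with /i/ ([-round]) → [ɤ]
/y/ harmonizes with /i/ ([-round]) → [i]
/u/ harmonizes with /i/ ([-round]) → [ɯ]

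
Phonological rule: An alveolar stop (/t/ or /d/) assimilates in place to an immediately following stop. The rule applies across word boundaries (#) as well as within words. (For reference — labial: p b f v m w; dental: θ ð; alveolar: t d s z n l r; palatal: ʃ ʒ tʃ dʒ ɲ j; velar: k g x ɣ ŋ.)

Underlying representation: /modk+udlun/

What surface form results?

/d/ before /k/ (velar) → [g]

[mogk+udlun]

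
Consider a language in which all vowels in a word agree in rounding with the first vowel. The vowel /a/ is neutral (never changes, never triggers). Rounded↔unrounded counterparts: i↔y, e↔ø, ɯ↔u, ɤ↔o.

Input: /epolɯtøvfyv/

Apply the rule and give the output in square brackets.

/o/ harmonizes with /e/ ([-round]) → [ɤ]
/ø/ harmonizes with /e/ ([-round]) → [e]
/y/ harmonizes with /e/ ([-round]) → [i]

[epɤlɯtevfiv]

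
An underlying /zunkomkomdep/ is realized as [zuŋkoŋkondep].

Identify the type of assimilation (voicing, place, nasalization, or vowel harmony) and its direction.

place assimilation, regressive

/n/→[ŋ] /m/→[ŋ] /m/→[n].
Each target copies a feature from the following segment, so the direction is regressive.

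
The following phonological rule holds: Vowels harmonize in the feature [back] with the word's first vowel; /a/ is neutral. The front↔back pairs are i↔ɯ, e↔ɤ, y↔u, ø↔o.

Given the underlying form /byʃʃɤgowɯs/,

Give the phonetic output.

[byʃʃegøwis]

/ɤ/ harmonizes with /y/ ([-back]) → [e]
/o/ harmonizes with /y/ ([-back]) → [ø]
/ɯ/ harmonizes with /y/ ([-back]) → [i]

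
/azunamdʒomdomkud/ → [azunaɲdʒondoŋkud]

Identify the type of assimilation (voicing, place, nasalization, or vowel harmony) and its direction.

place assimilation, regressive

/m/→[ɲ] /m/→[n] /m/→[ŋ].
Each target copies a feature from the following segment, so the direction is regressive.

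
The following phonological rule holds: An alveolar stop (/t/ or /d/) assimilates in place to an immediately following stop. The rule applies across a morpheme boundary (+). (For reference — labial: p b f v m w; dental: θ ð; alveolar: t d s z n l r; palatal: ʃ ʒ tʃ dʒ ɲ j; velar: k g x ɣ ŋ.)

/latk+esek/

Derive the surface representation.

/t/ before /k/ (velar) → [k]

[lakk+esek]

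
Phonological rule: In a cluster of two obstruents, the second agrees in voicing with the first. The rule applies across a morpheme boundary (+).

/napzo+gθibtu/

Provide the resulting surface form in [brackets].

[napso+gðibdu]

/z/ after /p/ (voiceless) → [s]
/θ/ after /g/ (voiced) → [ð]
/t/ after /b/ (voiced) → [d]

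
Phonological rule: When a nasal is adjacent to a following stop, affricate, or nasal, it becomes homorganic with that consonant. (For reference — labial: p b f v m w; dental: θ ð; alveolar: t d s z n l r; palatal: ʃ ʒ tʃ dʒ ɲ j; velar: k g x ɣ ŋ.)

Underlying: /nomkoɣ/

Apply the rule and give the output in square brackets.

/m/ before /k/ (velar) → [ŋ]

[noŋkoɣ]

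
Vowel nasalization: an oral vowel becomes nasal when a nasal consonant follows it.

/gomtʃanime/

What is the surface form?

/o/ before nasal /m/ → [õ]
/a/ before nasal /n/ → [ã]
/i/ before nasal /m/ → [ĩ]

[gõmtʃãnĩme]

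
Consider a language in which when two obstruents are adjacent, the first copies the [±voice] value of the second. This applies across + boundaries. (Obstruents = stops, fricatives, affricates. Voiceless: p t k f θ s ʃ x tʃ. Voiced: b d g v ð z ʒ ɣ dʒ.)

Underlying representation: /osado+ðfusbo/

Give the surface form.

/ð/ before /f/ (voiceless) → [θ]
/s/ before /b/ (voiced) → [z]

[osado+θfuzbo]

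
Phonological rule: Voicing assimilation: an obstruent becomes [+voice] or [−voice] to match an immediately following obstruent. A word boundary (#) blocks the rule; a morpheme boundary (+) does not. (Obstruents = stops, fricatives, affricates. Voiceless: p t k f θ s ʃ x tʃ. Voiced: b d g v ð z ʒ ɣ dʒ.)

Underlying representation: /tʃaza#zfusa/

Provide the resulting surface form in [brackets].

/z/ before /f/ (voiceless) → [s]

[tʃaza#sfusa]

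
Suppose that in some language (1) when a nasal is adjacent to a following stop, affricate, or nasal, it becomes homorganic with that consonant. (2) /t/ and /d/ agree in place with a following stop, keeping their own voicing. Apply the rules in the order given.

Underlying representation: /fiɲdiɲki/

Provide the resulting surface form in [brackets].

[findiŋki]

Rule 1: /ɲ/ before /d/ (alveolar) → [n]
Rule 1: /ɲ/ before /k/ (velar) → [ŋ]
After rule 1: findiŋki
Rule 2: no segment meets the rule's conditions; no change.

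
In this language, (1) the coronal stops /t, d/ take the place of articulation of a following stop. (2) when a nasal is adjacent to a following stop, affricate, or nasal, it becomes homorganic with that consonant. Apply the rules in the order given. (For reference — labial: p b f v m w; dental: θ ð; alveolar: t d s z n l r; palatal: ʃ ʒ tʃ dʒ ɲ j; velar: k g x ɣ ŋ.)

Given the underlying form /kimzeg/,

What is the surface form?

Rule 1: no segment meets the rule's conditions; no change.
After rule 1: kimzeg
Rule 2: no segment meets the rule's conditions; no change.

[kimzeg]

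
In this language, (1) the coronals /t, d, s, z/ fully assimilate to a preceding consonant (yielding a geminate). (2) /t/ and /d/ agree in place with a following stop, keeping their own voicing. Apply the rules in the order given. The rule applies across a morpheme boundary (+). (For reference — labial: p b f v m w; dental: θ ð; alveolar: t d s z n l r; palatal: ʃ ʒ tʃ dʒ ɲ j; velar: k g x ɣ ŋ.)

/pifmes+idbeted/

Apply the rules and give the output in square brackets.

[pifmes+ibbeted]

Rule 1: no segment meets the rule's conditions; no change.
After rule 1: pifmes+idbeted
Rule 2: /d/ before /b/ (labial) → [b]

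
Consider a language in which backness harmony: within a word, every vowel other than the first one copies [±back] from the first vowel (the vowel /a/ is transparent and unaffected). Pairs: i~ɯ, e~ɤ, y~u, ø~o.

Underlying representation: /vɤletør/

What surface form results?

/e/ harmonizes with /ɤ/ ([+back]) → [ɤ]
/ø/ harmonizes with /ɤ/ ([+back]) → [o]

[vɤlɤtor]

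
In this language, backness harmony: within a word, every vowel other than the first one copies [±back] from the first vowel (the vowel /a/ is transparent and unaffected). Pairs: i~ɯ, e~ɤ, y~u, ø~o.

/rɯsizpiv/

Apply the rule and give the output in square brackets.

/i/ harmonizes with /ɯ/ ([+back]) → [ɯ]
/i/ harmonizes with /ɯ/ ([+back]) → [ɯ]

[rɯsɯzpɯv]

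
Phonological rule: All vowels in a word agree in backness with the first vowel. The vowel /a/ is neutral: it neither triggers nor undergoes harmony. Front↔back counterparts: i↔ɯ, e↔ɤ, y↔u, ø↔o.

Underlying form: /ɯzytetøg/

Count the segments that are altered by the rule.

/y/ harmonizes with /ɯ/ ([+back]) → [u]
/e/ harmonizes with /ɯ/ ([+back]) → [ɤ]
/ø/ harmonizes with /ɯ/ ([+back]) → [o]
3 segments change.

3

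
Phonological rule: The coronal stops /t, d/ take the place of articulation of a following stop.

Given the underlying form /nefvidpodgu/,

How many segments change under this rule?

2

/d/ before /p/ (labial) → [b]
/d/ before /g/ (velar) → [g]
2 segments change.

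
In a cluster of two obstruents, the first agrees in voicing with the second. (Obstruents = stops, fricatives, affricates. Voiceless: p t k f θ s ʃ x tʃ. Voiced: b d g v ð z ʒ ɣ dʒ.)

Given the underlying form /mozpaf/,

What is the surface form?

/z/ before /p/ (voiceless) → [s]

[mospaf]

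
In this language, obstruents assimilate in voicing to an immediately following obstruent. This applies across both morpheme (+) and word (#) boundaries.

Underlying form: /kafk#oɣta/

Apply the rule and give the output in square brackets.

/ɣ/ before /t/ (voiceless) → [x]

[kafk#oxta]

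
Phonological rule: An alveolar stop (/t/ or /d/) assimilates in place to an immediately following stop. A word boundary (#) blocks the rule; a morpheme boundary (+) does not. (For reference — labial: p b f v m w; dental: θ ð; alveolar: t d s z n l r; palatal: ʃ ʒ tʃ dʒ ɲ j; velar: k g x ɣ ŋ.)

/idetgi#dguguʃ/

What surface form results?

[idekgi#gguguʃ]

/t/ before /g/ (velar) → [k]
/d/ before /g/ (velar) → [g]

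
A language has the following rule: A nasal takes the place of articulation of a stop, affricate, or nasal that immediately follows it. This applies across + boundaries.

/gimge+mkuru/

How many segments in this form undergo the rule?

/m/ before /g/ (velar) → [ŋ]
/m/ before /k/ (velar) → [ŋ]
2 segments change.

2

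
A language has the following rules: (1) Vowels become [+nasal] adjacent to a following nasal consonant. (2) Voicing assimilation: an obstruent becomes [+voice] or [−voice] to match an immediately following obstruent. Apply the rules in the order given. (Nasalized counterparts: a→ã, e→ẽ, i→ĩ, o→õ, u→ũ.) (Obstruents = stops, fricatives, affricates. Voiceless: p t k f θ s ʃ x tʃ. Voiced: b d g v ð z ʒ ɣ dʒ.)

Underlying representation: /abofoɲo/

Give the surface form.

Rule 1: /o/ before nasal /ɲ/ → [õ]
After rule 1: abofõɲo
Rule 2: no segment meets the rule's conditions; no change.

[abofõɲo]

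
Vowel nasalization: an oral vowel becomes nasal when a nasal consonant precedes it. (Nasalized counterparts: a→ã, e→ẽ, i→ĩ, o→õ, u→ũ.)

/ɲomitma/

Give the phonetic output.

/o/ after nasal /ɲ/ → [õ]
/i/ after nasal /m/ → [ĩ]
/a/ after nasal /m/ → [ã]

[ɲõmĩtmã]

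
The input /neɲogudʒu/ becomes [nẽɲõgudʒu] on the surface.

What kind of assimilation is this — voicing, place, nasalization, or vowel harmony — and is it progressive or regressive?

nasalization, progressive

/e/→[ẽ] /o/→[õ].
Each target copies a feature from the preceding segment, so the direction is progressive.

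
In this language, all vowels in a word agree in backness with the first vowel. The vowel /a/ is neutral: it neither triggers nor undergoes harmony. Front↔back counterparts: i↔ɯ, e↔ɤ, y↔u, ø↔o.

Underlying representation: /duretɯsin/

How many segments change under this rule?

/e/ harmonizes with /u/ ([+back]) → [ɤ]
/i/ harmonizes with /u/ ([+back]) → [ɯ]
2 segments change.

2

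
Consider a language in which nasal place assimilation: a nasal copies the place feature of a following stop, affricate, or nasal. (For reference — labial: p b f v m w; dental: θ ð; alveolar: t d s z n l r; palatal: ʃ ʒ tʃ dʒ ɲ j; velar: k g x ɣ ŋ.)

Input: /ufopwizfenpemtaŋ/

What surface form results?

[ufopwizfempentaŋ]

/n/ before /p/ (labial) → [m]
/m/ before /t/ (alveolar) → [n]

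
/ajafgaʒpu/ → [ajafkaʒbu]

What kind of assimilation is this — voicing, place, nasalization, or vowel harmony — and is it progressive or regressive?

voicing assimilation, progressive

/g/→[k] /p/→[b].
Each target copies a feature from the preceding segment, so the direction is progressive.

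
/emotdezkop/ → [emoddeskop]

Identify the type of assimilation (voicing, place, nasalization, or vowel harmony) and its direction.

voicing assimilation, regressive

/t/→[d] /z/→[s].
Each target copies a feature from the following segment, so the direction is regressive.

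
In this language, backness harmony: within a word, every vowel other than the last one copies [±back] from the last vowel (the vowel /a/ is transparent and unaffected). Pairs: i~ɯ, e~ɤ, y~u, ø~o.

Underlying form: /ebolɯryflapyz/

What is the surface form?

/o/ harmonizes with /y/ ([-back]) → [ø]
/ɯ/ harmonizes with /y/ ([-back]) → [i]

[ebøliryflapyz]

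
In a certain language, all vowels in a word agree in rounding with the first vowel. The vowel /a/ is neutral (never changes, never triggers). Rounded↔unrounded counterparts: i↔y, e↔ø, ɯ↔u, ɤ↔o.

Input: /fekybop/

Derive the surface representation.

[fekibɤp]

/y/ harmonizes with /e/ ([-round]) → [i]
/o/ harmonizes with /e/ ([-round]) → [ɤ]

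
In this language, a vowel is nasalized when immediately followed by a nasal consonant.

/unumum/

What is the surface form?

/u/ before nasal /n/ → [ũ]
/u/ before nasal /m/ → [ũ]
/u/ before nasal /m/ → [ũ]

[ũnũmũm]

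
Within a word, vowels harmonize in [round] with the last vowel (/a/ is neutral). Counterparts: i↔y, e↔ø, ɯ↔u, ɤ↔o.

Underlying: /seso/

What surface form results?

/e/ harmonizes with /o/ ([+round]) → [ø]

[søso]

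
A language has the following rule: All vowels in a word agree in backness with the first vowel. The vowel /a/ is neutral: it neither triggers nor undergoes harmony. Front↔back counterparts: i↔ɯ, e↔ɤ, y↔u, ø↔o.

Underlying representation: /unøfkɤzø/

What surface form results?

[unofkɤzo]

/ø/ harmonizes with /u/ ([+back]) → [o]
/ø/ harmonizes with /u/ ([+back]) → [o]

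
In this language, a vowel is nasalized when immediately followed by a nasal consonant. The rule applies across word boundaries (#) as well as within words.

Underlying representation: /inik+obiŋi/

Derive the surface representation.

[ĩnik+obĩŋi]

/i/ before nasal /n/ → [ĩ]
/i/ before nasal /ŋ/ → [ĩ]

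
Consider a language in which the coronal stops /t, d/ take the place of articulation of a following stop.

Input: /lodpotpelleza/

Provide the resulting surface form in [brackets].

/d/ before /p/ (labial) → [b]
/t/ before /p/ (labial) → [p]

[lobpoppelleza]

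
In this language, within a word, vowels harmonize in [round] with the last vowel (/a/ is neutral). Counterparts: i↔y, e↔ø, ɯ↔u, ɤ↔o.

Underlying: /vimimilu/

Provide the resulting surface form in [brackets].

[vymymylu]

/i/ harmonizes with /u/ ([+round]) → [y]
/i/ harmonizes with /u/ ([+round]) → [y]
/i/ harmonizes with /u/ ([+round]) → [y]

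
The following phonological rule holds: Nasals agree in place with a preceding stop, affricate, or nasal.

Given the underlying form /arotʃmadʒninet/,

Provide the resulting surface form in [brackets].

/m/ after /tʃ/ (palatal) → [ɲ]
/n/ after /dʒ/ (palatal) → [ɲ]

[arotʃɲadʒɲinet]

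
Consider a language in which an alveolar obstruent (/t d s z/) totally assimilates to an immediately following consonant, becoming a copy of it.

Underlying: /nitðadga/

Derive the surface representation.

/t/ before /ð/ → [ð] (total assimilation)
/d/ before /g/ → [g] (total assimilation)

[niððagga]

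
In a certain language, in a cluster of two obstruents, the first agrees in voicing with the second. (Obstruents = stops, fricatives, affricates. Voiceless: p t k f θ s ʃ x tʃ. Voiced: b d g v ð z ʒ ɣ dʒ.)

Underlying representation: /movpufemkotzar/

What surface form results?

[mofpufemkodzar]

/v/ before /p/ (voiceless) → [f]
/t/ before /z/ (voiced) → [d]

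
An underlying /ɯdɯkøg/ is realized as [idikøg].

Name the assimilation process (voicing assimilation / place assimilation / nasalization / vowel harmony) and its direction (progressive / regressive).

vowel harmony, regressive

/ɯ/→[i] /ɯ/→[i].
Vowels agree with the last vowel, so the harmony is regressive.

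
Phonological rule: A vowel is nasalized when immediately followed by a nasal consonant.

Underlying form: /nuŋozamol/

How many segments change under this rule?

2

/u/ before nasal /ŋ/ → [ũ]
/a/ before nasal /m/ → [ã]
2 segments change.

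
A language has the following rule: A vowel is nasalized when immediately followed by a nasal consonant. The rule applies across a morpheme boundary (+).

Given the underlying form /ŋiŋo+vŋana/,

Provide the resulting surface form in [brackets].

/i/ before nasal /ŋ/ → [ĩ]
/a/ before nasal /n/ → [ã]

[ŋĩŋo+vŋãna]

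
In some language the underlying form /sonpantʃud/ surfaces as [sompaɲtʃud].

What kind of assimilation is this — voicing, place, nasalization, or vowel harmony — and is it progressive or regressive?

/n/→[m] /n/→[ɲ].
Each target copies a feature from the following segment, so the direction is regressive.

place assimilation, regressive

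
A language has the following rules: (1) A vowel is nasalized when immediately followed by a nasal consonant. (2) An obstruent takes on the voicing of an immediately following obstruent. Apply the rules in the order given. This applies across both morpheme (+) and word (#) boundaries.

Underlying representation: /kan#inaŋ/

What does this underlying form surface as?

[kãn#ĩnãŋ]

Rule 1: /a/ before nasal /n/ → [ã]
Rule 1: /i/ before nasal /n/ → [ĩ]
Rule 1: /a/ before nasal /ŋ/ → [ã]
After rule 1: kãn#ĩnãŋ
Rule 2: no segment meets the rule's conditions; no change.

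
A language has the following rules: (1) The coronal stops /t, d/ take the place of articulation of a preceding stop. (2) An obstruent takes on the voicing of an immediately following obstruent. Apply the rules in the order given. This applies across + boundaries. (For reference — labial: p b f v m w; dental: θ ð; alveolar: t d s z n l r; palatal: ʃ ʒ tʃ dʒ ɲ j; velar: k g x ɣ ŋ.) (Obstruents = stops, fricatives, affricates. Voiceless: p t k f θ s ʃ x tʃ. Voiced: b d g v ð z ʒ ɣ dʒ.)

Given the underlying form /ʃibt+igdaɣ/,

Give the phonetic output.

Rule 1: /t/ after /b/ (labial) → [p]
Rule 1: /d/ after /g/ (velar) → [g]
After rule 1: ʃibp+iggaɣ
Rule 2: /b/ before /p/ (voiceless) → [p]

[ʃipp+iggaɣ]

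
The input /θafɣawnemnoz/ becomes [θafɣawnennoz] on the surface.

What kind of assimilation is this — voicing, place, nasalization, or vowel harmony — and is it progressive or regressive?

/m/→[n].
Each target copies a feature from the following segment, so the direction is regressive.

place assimilation, regressive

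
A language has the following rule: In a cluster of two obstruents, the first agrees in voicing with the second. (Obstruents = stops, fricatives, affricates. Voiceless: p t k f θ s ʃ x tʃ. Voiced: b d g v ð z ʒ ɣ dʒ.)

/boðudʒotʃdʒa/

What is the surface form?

/tʃ/ before /dʒ/ (voiced) → [dʒ]

[boðudʒodʒdʒa]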